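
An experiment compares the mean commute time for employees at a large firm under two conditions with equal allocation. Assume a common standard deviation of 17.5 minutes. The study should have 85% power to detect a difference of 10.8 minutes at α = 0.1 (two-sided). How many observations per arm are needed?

38 per group

For two equal groups, n per group = 2·((z_{α/2} + z_β)·σ/δ)².
z_{α/2} = 1.645; z_β = 1.036 (power 85%).
n = 2 × (2.681 × 17.5 / 10.8)² = 2 × 18.87 = 37.74
Round up: n = 38 per group.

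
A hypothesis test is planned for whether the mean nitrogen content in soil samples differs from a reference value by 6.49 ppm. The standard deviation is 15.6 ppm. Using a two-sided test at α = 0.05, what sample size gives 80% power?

For a one-sample z-test, n = ((z_{α/2} + z_β)·σ/δ)².
z_{α/2} = 1.960 (two-sided α = 0.05); z_β = 0.842 (power 80% → β = 0.2).
n = (2.802 × 15.6 / 6.49)² = 45.36
Round up: n = 46.

46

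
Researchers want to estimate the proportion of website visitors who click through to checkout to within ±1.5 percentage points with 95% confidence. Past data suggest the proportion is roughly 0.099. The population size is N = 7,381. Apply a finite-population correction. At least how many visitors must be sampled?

For a proportion with margin E = 0.015 at 95% confidence, z = 1.960.
n = p̂(1−p̂)(z/E)² = 0.099 × 0.901 × (1.960/0.015)² = 1522.96 — call this n₀.
Finite-population correction with N = 7,381: n = n₀ / (1 + (n₀−1)/N) = 1522.96 / 1.206 = 1262.82
Round up: n = 1263.

1263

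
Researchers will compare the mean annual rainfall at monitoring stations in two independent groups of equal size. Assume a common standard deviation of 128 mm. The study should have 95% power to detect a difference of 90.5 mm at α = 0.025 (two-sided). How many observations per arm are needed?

For two equal groups, n per group = 2·((z_{α/2} + z_β)·σ/δ)².
z_{α/2} = 2.241; z_β = 1.645 (power 95%).
n = 2 × (3.886 × 128 / 90.5)² = 2 × 30.21 = 60.42
Round up: n = 61 per group.

61 per group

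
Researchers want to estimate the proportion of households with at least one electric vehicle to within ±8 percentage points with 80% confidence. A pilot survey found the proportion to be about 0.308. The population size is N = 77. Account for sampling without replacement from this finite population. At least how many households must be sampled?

33

For a proportion with margin E = 0.08 at 80% confidence, z = 1.282.
n = p̂(1−p̂)(z/E)² = 0.308 × 0.692 × (1.282/0.08)² = 54.73 — call this n₀.
Finite-population correction with N = 77: n = n₀ / (1 + (n₀−1)/N) = 54.73 / 1.698 = 32.23
Round up: n = 33.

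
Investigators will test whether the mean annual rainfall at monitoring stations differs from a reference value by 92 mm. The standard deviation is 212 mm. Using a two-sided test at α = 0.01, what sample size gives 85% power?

For a one-sample z-test, n = ((z_{α/2} + z_β)·σ/δ)².
z_{α/2} = 2.576 (two-sided α = 0.01); z_β = 1.036 (power 85% → β = 0.15).
n = (3.612 × 212 / 92)² = 69.28
Round up: n = 70.

70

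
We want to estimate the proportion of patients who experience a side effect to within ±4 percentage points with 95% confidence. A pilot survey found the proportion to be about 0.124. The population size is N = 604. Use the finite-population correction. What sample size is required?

183

For a proportion with margin E = 0.04 at 95% confidence, z = 1.960.
n = p̂(1−p̂)(z/E)² = 0.124 × 0.876 × (1.960/0.04)² = 260.81 — call this n₀.
Finite-population correction with N = 604: n = n₀ / (1 + (n₀−1)/N) = 260.81 / 1.43 = 182.38
Round up: n = 183.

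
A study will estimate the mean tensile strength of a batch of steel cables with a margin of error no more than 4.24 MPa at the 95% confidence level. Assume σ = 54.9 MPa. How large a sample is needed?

For a mean, the margin of error is E = z·σ/√n, so n = (zσ/E)².
At 95% confidence, z = 1.960.
n = (1.960 × 54.9 / 4.24)² = 644.06
Round up: n = 645.

n = 645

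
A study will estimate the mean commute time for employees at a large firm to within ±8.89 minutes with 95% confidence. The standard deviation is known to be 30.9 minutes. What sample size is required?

47

For a mean, the margin of error is E = z·σ/√n, so n = (zσ/E)².
At 95% confidence, z = 1.960.
n = (1.960 × 30.9 / 8.89)² = 46.41
Round up: n = 47.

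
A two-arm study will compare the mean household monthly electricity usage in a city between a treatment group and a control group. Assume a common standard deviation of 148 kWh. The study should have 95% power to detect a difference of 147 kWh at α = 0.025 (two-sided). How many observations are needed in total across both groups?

For two equal groups, n per group = 2·((z_{α/2} + z_β)·σ/δ)².
z_{α/2} = 2.241; z_β = 1.645 (power 95%).
n = 2 × (3.886 × 148 / 147)² = 2 × 15.31 = 30.62
Round up: n = 31 per group.
Total across both groups: 2 × 31 = 62.

62 total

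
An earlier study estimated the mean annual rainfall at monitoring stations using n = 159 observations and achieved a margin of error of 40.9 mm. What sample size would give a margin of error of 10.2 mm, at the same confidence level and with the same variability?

n = 2557

Margin of error scales as 1/√n, so n₂ = n₁·(E₁/E₂)².
n₂ = 159 × (40.9/10.2)² = 159 × 16.08 = 2556.72
Round up: n₂ = 2557.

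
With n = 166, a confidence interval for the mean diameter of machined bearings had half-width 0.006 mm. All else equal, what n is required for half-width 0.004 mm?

Margin of error scales as 1/√n, so n₂ = n₁·(E₁/E₂)².
n₂ = 166 × (0.006/0.004)² = 166 × 2.25 = 373.50
Round up: n₂ = 374.

374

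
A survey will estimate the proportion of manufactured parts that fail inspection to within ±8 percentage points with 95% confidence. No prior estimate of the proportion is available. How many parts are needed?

n = 151

For a proportion with margin E = 0.08 at 95% confidence, z = 1.960.
With no prior estimate, use p = 0.5, which maximizes p(1−p) at 0.25.
n = 0.25 × (z/E)² = 0.25 × (1.960/0.08)² = 150.06
Round up: n = 151.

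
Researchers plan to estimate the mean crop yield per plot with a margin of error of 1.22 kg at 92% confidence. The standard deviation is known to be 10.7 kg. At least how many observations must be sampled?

For a mean, the margin of error is E = z·σ/√n, so n = (zσ/E)².
At 92% confidence, z = 1.751.
n = (1.751 × 10.7 / 1.22)² = 235.84
Round up: n = 236.

n = 236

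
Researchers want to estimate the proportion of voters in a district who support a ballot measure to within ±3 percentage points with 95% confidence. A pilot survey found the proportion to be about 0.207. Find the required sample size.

701

For a proportion with margin E = 0.03 at 95% confidence, z = 1.960.
n = p̂(1−p̂)(z/E)² = 0.207 × 0.793 × (1.960/0.03)² = 700.67
Round up: n = 701.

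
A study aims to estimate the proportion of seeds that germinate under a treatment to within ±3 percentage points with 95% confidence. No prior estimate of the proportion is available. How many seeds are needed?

For a proportion with margin E = 0.03 at 95% confidence, z = 1.960.
With no prior estimate, use p = 0.5, which maximizes p(1−p) at 0.25.
n = 0.25 × (z/E)² = 0.25 × (1.960/0.03)² = 1067.11
Round up: n = 1068.

1068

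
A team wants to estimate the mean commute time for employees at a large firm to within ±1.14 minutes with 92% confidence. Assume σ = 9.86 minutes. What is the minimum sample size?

For a mean, the margin of error is E = z·σ/√n, so n = (zσ/E)².
At 92% confidence, z = 1.751.
n = (1.751 × 9.86 / 1.14)² = 229.36
Round up: n = 230.

n = 230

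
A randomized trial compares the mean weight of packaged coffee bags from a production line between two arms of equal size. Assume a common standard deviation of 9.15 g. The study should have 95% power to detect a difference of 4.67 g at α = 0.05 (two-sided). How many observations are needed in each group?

100 per group

For two equal groups, n per group = 2·((z_{α/2} + z_β)·σ/δ)².
z_{α/2} = 1.960; z_β = 1.645 (power 95%).
n = 2 × (3.605 × 9.15 / 4.67)² = 2 × 49.89 = 99.78
Round up: n = 100 per group.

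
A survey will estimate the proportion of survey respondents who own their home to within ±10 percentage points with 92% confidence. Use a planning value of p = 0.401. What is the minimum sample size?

For a proportion with margin E = 0.1 at 92% confidence, z = 1.751.
n = p̂(1−p̂)(z/E)² = 0.401 × 0.599 × (1.751/0.1)² = 73.65
Round up: n = 74.

74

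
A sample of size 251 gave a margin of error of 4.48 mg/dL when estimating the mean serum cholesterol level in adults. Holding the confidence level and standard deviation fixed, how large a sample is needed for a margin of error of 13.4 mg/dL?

29

Margin of error scales as 1/√n, so n₂ = n₁·(E₁/E₂)².
n₂ = 251 × (4.48/13.4)² = 251 × 0.1118 = 28.06
Round up: n₂ = 29.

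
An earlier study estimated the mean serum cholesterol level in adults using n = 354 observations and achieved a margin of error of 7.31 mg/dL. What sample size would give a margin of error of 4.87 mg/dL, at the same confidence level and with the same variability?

Margin of error scales as 1/√n, so n₂ = n₁·(E₁/E₂)².
n₂ = 354 × (7.31/4.87)² = 354 × 2.253 = 797.56
Round up: n₂ = 798.

n = 798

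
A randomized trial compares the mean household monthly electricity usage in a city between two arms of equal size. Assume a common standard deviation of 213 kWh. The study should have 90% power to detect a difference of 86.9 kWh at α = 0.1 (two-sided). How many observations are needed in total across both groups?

For two equal groups, n per group = 2·((z_{α/2} + z_β)·σ/δ)².
z_{α/2} = 1.645; z_β = 1.282 (power 90%).
n = 2 × (2.927 × 213 / 86.9)² = 2 × 51.47 = 102.94
Round up: n = 103 per group.
Total across both groups: 2 × 103 = 206.

206 total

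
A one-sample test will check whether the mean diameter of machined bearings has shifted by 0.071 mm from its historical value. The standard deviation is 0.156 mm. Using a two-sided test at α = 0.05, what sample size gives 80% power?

n = 38

For a one-sample z-test, n = ((z_{α/2} + z_β)·σ/δ)².
z_{α/2} = 1.960 (two-sided α = 0.05); z_β = 0.842 (power 80% → β = 0.2).
n = (2.802 × 0.156 / 0.071)² = 37.90
Round up: n = 38.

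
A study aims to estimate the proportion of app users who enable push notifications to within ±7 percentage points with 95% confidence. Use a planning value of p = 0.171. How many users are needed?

For a proportion with margin E = 0.07 at 95% confidence, z = 1.960.
n = p̂(1−p̂)(z/E)² = 0.171 × 0.829 × (1.960/0.07)² = 111.14
Round up: n = 112.

112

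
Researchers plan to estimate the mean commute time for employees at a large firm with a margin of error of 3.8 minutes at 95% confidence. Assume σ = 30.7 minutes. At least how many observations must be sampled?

251

For a mean, the margin of error is E = z·σ/√n, so n = (zσ/E)².
At 95% confidence, z = 1.960.
n = (1.960 × 30.7 / 3.8)² = 250.74
Round up: n = 251.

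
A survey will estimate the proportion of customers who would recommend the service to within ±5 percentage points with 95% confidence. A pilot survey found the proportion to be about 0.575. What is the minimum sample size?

376

For a proportion with margin E = 0.05 at 95% confidence, z = 1.960.
n = p̂(1−p̂)(z/E)² = 0.575 × 0.425 × (1.960/0.05)² = 375.52
Round up: n = 376.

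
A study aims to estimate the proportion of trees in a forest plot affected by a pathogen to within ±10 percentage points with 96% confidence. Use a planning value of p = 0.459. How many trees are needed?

105

For a proportion with margin E = 0.1 at 96% confidence, z = 2.054.
n = p̂(1−p̂)(z/E)² = 0.459 × 0.541 × (2.054/0.1)² = 104.76
Round up: n = 105.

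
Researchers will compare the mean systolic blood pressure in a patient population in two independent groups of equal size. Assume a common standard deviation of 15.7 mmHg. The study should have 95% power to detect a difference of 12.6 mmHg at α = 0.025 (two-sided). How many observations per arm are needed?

47 per group

For two equal groups, n per group = 2·((z_{α/2} + z_β)·σ/δ)².
z_{α/2} = 2.241; z_β = 1.645 (power 95%).
n = 2 × (3.886 × 15.7 / 12.6)² = 2 × 23.45 = 46.90
Round up: n = 47 per group.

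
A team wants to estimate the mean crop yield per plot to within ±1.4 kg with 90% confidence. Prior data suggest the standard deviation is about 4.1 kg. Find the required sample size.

For a mean, the margin of error is E = z·σ/√n, so n = (zσ/E)².
At 90% confidence, z = 1.645.
n = (1.645 × 4.1 / 1.4)² = 23.21
Round up: n = 24.

24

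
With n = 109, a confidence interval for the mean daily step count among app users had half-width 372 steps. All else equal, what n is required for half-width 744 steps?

Margin of error scales as 1/√n, so n₂ = n₁·(E₁/E₂)².
n₂ = 109 × (372/744)² = 109 × 0.25 = 27.25
Round up: n₂ = 28.

28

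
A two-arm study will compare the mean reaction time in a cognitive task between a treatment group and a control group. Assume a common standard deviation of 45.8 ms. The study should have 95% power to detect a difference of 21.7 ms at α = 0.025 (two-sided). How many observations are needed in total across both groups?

For two equal groups, n per group = 2·((z_{α/2} + z_β)·σ/δ)².
z_{α/2} = 2.241; z_β = 1.645 (power 95%).
n = 2 × (3.886 × 45.8 / 21.7)² = 2 × 67.27 = 134.54
Round up: n = 135 per group.
Total across both groups: 2 × 135 = 270.

270 total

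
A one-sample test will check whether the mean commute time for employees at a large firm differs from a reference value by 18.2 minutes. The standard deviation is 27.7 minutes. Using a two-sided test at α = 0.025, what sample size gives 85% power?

25

For a one-sample z-test, n = ((z_{α/2} + z_β)·σ/δ)².
z_{α/2} = 2.241 (two-sided α = 0.025); z_β = 1.036 (power 85% → β = 0.15).
n = (3.277 × 27.7 / 18.2)² = 24.88
Round up: n = 25.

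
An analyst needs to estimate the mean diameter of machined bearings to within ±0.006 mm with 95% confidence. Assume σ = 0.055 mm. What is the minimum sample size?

For a mean, the margin of error is E = z·σ/√n, so n = (zσ/E)².
At 95% confidence, z = 1.960.
n = (1.960 × 0.055 / 0.006)² = 322.80
Round up: n = 323.

323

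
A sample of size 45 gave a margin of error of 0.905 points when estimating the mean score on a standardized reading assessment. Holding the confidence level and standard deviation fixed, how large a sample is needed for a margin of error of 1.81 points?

12

Margin of error scales as 1/√n, so n₂ = n₁·(E₁/E₂)².
n₂ = 45 × (0.905/1.81)² = 45 × 0.25 = 11.25
Round up: n₂ = 12.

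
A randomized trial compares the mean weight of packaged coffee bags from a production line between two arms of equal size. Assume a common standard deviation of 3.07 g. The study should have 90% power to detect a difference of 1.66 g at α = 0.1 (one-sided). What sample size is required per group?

45 per group

For two equal groups, n per group = 2·((z_α + z_β)·σ/δ)².
z_α = 1.282; z_β = 1.282 (power 90%).
n = 2 × (2.564 × 3.07 / 1.66)² = 2 × 22.49 = 44.98
Round up: n = 45 per group.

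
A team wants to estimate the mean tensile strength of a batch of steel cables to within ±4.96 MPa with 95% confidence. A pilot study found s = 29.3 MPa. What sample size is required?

135

For a mean, the margin of error is E = z·σ/√n, so n = (zσ/E)².
At 95% confidence, z = 1.960.
n = (1.960 × 29.3 / 4.96)² = 134.06
Round up: n = 135.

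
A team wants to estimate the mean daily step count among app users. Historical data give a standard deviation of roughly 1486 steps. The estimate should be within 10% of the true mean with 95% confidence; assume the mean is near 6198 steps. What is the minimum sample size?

n = 23

For a mean, the margin of error is E = z·σ/√n, so n = (zσ/E)².
At 95% confidence, z = 1.960.
E = 10% of 6198 = 619.8 steps.
n = (1.960 × 1486 / 619.8)² = 22.08
Round up: n = 23.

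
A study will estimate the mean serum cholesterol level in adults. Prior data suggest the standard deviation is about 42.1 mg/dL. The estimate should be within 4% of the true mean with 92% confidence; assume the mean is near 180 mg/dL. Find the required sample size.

105

For a mean, the margin of error is E = z·σ/√n, so n = (zσ/E)².
At 92% confidence, z = 1.751.
E = 4% of 180 = 7.2 mg/dL.
n = (1.751 × 42.1 / 7.2)² = 104.83
Round up: n = 105.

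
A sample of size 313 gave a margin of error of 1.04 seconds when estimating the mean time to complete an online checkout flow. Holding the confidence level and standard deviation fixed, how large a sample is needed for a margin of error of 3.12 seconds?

Margin of error scales as 1/√n, so n₂ = n₁·(E₁/E₂)².
n₂ = 313 × (1.04/3.12)² = 313 × 0.1111 = 34.77
Round up: n₂ = 35.

n = 35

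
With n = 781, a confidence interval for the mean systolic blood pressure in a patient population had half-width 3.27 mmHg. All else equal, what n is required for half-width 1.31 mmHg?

4867

Margin of error scales as 1/√n, so n₂ = n₁·(E₁/E₂)².
n₂ = 781 × (3.27/1.31)² = 781 × 6.231 = 4866.41
Round up: n₂ = 4867.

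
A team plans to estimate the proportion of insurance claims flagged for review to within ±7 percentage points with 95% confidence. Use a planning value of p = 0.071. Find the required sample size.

For a proportion with margin E = 0.07 at 95% confidence, z = 1.960.
n = p̂(1−p̂)(z/E)² = 0.071 × 0.929 × (1.960/0.07)² = 51.71
Round up: n = 52.

52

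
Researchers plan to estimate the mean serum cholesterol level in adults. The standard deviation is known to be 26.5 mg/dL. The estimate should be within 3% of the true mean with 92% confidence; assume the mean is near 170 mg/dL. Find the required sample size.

83

For a mean, the margin of error is E = z·σ/√n, so n = (zσ/E)².
At 92% confidence, z = 1.751.
E = 3% of 170 = 5.1 mg/dL.
n = (1.751 × 26.5 / 5.1)² = 82.78
Round up: n = 83.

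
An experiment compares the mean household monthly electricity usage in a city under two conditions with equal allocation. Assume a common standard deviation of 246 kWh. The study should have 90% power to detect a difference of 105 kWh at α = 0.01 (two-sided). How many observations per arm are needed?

164 per group

For two equal groups, n per group = 2·((z_{α/2} + z_β)·σ/δ)².
z_{α/2} = 2.576; z_β = 1.282 (power 90%).
n = 2 × (3.858 × 246 / 105)² = 2 × 81.70 = 163.40
Round up: n = 164 per group.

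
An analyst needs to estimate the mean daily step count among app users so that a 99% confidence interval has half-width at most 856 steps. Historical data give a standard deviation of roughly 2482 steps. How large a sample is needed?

For a mean, the margin of error is E = z·σ/√n, so n = (zσ/E)².
At 99% confidence, z = 2.576.
n = (2.576 × 2482 / 856)² = 55.79
Round up: n = 56.

n = 56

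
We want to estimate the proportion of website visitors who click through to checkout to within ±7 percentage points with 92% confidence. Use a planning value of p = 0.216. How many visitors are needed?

106

For a proportion with margin E = 0.07 at 92% confidence, z = 1.751.
n = p̂(1−p̂)(z/E)² = 0.216 × 0.784 × (1.751/0.07)² = 105.96
Round up: n = 106.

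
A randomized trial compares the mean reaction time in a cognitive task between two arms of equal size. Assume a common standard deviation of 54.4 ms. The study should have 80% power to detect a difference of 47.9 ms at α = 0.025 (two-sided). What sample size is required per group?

25 per group

For two equal groups, n per group = 2·((z_{α/2} + z_β)·σ/δ)².
z_{α/2} = 2.241; z_β = 0.842 (power 80%).
n = 2 × (3.083 × 54.4 / 47.9)² = 2 × 12.26 = 24.52
Round up: n = 25 per group.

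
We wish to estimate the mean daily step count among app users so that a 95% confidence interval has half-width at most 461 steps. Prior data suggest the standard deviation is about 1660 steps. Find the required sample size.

For a mean, the margin of error is E = z·σ/√n, so n = (zσ/E)².
At 95% confidence, z = 1.960.
n = (1.960 × 1660 / 461)² = 49.81
Round up: n = 50.

50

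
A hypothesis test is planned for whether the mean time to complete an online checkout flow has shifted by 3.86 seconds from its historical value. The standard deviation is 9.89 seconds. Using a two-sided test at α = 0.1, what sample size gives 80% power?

n = 41

For a one-sample z-test, n = ((z_{α/2} + z_β)·σ/δ)².
z_{α/2} = 1.645 (two-sided α = 0.1); z_β = 0.842 (power 80% → β = 0.2).
n = (2.487 × 9.89 / 3.86)² = 40.60
Round up: n = 41.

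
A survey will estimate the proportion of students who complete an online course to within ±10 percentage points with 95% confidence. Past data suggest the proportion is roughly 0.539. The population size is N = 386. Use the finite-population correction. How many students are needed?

For a proportion with margin E = 0.1 at 95% confidence, z = 1.960.
n = p̂(1−p̂)(z/E)² = 0.539 × 0.461 × (1.960/0.1)² = 95.46 — call this n₀.
Finite-population correction with N = 386: n = n₀ / (1 + (n₀−1)/N) = 95.46 / 1.245 = 76.67
Round up: n = 77.

77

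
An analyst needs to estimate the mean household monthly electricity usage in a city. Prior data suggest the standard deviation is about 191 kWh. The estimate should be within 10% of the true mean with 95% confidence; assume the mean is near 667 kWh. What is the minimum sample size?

32

For a mean, the margin of error is E = z·σ/√n, so n = (zσ/E)².
At 95% confidence, z = 1.960.
E = 10% of 667 = 66.7 kWh.
n = (1.960 × 191 / 66.7)² = 31.50
Round up: n = 32.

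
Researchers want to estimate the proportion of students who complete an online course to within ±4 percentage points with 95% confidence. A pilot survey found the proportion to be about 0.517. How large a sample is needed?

For a proportion with margin E = 0.04 at 95% confidence, z = 1.960.
n = p̂(1−p̂)(z/E)² = 0.517 × 0.483 × (1.960/0.04)² = 599.56
Round up: n = 600.

600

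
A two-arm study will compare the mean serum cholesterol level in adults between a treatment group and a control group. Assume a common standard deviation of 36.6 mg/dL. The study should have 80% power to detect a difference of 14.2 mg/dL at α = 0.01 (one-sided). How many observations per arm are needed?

For two equal groups, n per group = 2·((z_α + z_β)·σ/δ)².
z_α = 2.326; z_β = 0.842 (power 80%).
n = 2 × (3.168 × 36.6 / 14.2)² = 2 × 66.67 = 133.34
Round up: n = 134 per group.

134 per group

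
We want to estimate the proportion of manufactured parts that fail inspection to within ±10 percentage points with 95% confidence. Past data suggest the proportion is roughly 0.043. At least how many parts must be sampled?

16

For a proportion with margin E = 0.1 at 95% confidence, z = 1.960.
n = p̂(1−p̂)(z/E)² = 0.043 × 0.957 × (1.960/0.1)² = 15.81
Round up: n = 16.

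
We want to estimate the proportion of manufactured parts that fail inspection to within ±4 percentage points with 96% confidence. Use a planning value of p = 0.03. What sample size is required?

For a proportion with margin E = 0.04 at 96% confidence, z = 2.054.
n = p̂(1−p̂)(z/E)² = 0.03 × 0.97 × (2.054/0.04)² = 76.73
Round up: n = 77.

77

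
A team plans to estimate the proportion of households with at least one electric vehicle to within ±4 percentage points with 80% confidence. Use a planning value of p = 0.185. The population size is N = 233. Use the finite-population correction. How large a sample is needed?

94

For a proportion with margin E = 0.04 at 80% confidence, z = 1.282.
n = p̂(1−p̂)(z/E)² = 0.185 × 0.815 × (1.282/0.04)² = 154.88 — call this n₀.
Finite-population correction with N = 233: n = n₀ / (1 + (n₀−1)/N) = 154.88 / 1.66 = 93.30
Round up: n = 94.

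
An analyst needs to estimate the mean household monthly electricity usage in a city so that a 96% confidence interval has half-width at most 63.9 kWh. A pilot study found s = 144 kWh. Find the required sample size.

For a mean, the margin of error is E = z·σ/√n, so n = (zσ/E)².
At 96% confidence, z = 2.054.
n = (2.054 × 144 / 63.9)² = 21.43
Round up: n = 22.

n = 22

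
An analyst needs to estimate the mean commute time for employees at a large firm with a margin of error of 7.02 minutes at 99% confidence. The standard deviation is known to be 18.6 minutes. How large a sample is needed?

For a mean, the margin of error is E = z·σ/√n, so n = (zσ/E)².
At 99% confidence, z = 2.576.
n = (2.576 × 18.6 / 7.02)² = 46.58
Round up: n = 47.

47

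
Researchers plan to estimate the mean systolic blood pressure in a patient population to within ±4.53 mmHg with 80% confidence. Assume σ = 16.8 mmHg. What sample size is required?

For a mean, the margin of error is E = z·σ/√n, so n = (zσ/E)².
At 80% confidence, z = 1.282.
n = (1.282 × 16.8 / 4.53)² = 22.60
Round up: n = 23.

23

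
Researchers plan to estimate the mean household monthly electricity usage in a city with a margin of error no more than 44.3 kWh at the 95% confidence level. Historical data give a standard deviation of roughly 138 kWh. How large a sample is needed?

For a mean, the margin of error is E = z·σ/√n, so n = (zσ/E)².
At 95% confidence, z = 1.960.
n = (1.960 × 138 / 44.3)² = 37.28
Round up: n = 38.

38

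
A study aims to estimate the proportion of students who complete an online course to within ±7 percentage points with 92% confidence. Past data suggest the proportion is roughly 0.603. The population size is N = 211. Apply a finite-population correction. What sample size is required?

n = 88

For a proportion with margin E = 0.07 at 92% confidence, z = 1.751.
n = p̂(1−p̂)(z/E)² = 0.603 × 0.397 × (1.751/0.07)² = 149.79 — call this n₀.
Finite-population correction with N = 211: n = n₀ / (1 + (n₀−1)/N) = 149.79 / 1.705 = 87.85
Round up: n = 88.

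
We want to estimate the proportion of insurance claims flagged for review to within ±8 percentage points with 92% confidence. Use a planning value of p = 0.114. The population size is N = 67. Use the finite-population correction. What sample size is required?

n = 29

For a proportion with margin E = 0.08 at 92% confidence, z = 1.751.
n = p̂(1−p̂)(z/E)² = 0.114 × 0.886 × (1.751/0.08)² = 48.39 — call this n₀.
Finite-population correction with N = 67: n = n₀ / (1 + (n₀−1)/N) = 48.39 / 1.707 = 28.35
Round up: n = 29.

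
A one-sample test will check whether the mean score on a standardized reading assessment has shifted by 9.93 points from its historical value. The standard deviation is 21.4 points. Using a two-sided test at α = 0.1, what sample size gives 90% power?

For a one-sample z-test, n = ((z_{α/2} + z_β)·σ/δ)².
z_{α/2} = 1.645 (two-sided α = 0.1); z_β = 1.282 (power 90% → β = 0.1).
n = (2.927 × 21.4 / 9.93)² = 39.79
Round up: n = 40.

40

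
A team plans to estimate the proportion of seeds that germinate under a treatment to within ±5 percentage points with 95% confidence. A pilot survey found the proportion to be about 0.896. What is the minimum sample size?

For a proportion with margin E = 0.05 at 95% confidence, z = 1.960.
n = p̂(1−p̂)(z/E)² = 0.896 × 0.104 × (1.960/0.05)² = 143.19
Round up: n = 144.

144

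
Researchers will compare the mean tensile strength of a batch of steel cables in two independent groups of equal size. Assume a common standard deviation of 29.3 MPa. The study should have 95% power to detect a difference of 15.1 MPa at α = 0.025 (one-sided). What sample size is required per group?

98 per group

For two equal groups, n per group = 2·((z_α + z_β)·σ/δ)².
z_α = 1.960; z_β = 1.645 (power 95%).
n = 2 × (3.605 × 29.3 / 15.1)² = 2 × 48.93 = 97.86
Round up: n = 98 per group.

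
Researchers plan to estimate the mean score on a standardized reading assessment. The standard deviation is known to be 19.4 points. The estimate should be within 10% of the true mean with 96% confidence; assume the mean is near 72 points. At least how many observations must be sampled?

31

For a mean, the margin of error is E = z·σ/√n, so n = (zσ/E)².
At 96% confidence, z = 2.054.
E = 10% of 72 = 7.2 points.
n = (2.054 × 19.4 / 7.2)² = 30.63
Round up: n = 31.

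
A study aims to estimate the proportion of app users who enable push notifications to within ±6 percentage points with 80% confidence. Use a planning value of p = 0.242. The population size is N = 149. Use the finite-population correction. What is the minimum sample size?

For a proportion with margin E = 0.06 at 80% confidence, z = 1.282.
n = p̂(1−p̂)(z/E)² = 0.242 × 0.758 × (1.282/0.06)² = 83.74 — call this n₀.
Finite-population correction with N = 149: n = n₀ / (1 + (n₀−1)/N) = 83.74 / 1.555 = 53.85
Round up: n = 54.

54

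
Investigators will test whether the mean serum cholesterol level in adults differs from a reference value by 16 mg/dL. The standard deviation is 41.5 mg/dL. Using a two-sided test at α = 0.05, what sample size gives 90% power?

For a one-sample z-test, n = ((z_{α/2} + z_β)·σ/δ)².
z_{α/2} = 1.960 (two-sided α = 0.05); z_β = 1.282 (power 90% → β = 0.1).
n = (3.242 × 41.5 / 16)² = 70.71
Round up: n = 71.

71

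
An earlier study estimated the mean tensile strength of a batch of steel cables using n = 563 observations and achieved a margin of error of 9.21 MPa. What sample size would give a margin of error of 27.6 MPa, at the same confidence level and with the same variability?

63

Margin of error scales as 1/√n, so n₂ = n₁·(E₁/E₂)².
n₂ = 563 × (9.21/27.6)² = 563 × 0.1114 = 62.72
Round up: n₂ = 63.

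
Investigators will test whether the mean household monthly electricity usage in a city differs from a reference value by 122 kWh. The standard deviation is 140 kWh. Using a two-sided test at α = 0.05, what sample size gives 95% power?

18

For a one-sample z-test, n = ((z_{α/2} + z_β)·σ/δ)².
z_{α/2} = 1.960 (two-sided α = 0.05); z_β = 1.645 (power 95% → β = 0.05).
n = (3.605 × 140 / 122)² = 17.11
Round up: n = 18.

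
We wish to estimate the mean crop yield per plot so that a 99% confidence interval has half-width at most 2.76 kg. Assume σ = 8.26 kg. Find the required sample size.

For a mean, the margin of error is E = z·σ/√n, so n = (zσ/E)².
At 99% confidence, z = 2.576.
n = (2.576 × 8.26 / 2.76)² = 59.43
Round up: n = 60.

60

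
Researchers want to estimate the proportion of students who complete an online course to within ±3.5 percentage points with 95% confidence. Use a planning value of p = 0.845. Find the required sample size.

411

For a proportion with margin E = 0.035 at 95% confidence, z = 1.960.
n = p̂(1−p̂)(z/E)² = 0.845 × 0.155 × (1.960/0.035)² = 410.74
Round up: n = 411.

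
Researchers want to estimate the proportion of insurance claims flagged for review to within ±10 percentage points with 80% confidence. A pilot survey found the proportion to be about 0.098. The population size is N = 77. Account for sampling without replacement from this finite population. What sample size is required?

For a proportion with margin E = 0.1 at 80% confidence, z = 1.282.
n = p̂(1−p̂)(z/E)² = 0.098 × 0.902 × (1.282/0.1)² = 14.53 — call this n₀.
Finite-population correction with N = 77: n = n₀ / (1 + (n₀−1)/N) = 14.53 / 1.176 = 12.36
Round up: n = 13.

13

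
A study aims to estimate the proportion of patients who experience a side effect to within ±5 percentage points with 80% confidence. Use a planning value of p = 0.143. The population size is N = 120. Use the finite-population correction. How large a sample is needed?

For a proportion with margin E = 0.05 at 80% confidence, z = 1.282.
n = p̂(1−p̂)(z/E)² = 0.143 × 0.857 × (1.282/0.05)² = 80.57 — call this n₀.
Finite-population correction with N = 120: n = n₀ / (1 + (n₀−1)/N) = 80.57 / 1.663 = 48.45
Round up: n = 49.

n = 49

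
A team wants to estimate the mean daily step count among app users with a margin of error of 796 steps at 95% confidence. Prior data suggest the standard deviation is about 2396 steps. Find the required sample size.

n = 35

For a mean, the margin of error is E = z·σ/√n, so n = (zσ/E)².
At 95% confidence, z = 1.960.
n = (1.960 × 2396 / 796)² = 34.81
Round up: n = 35.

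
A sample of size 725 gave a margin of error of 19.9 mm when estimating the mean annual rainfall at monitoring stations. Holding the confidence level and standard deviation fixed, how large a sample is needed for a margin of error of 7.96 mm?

Margin of error scales as 1/√n, so n₂ = n₁·(E₁/E₂)².
n₂ = 725 × (19.9/7.96)² = 725 × 6.25 = 4531.25
Round up: n₂ = 4532.

n = 4532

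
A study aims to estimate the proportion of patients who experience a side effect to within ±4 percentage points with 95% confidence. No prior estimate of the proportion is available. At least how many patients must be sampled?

For a proportion with margin E = 0.04 at 95% confidence, z = 1.960.
With no prior estimate, use p = 0.5, which maximizes p(1−p) at 0.25.
n = 0.25 × (z/E)² = 0.25 × (1.960/0.04)² = 600.25
Round up: n = 601.

601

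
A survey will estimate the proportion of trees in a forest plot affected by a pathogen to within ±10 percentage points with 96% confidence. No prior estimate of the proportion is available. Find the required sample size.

For a proportion with margin E = 0.1 at 96% confidence, z = 2.054.
With no prior estimate, use p = 0.5, which maximizes p(1−p) at 0.25.
n = 0.25 × (z/E)² = 0.25 × (2.054/0.1)² = 105.47
Round up: n = 106.

106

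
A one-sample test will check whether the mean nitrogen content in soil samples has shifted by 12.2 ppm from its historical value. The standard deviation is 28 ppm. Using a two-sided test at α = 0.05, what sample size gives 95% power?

For a one-sample z-test, n = ((z_{α/2} + z_β)·σ/δ)².
z_{α/2} = 1.960 (two-sided α = 0.05); z_β = 1.645 (power 95% → β = 0.05).
n = (3.605 × 28 / 12.2)² = 68.46
Round up: n = 69.

n = 69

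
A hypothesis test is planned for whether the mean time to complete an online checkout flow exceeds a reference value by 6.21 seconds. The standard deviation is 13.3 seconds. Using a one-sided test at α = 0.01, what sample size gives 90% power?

60

For a one-sample z-test, n = ((z_α + z_β)·σ/δ)².
z_α = 2.326 (one-sided α = 0.01); z_β = 1.282 (power 90% → β = 0.1).
n = (3.608 × 13.3 / 6.21)² = 59.71
Round up: n = 60.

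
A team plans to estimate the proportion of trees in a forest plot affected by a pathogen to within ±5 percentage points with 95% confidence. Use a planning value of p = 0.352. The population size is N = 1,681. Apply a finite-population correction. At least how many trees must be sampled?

For a proportion with margin E = 0.05 at 95% confidence, z = 1.960.
n = p̂(1−p̂)(z/E)² = 0.352 × 0.648 × (1.960/0.05)² = 350.50 — call this n₀.
Finite-population correction with N = 1,681: n = n₀ / (1 + (n₀−1)/N) = 350.50 / 1.208 = 290.15
Round up: n = 291.

291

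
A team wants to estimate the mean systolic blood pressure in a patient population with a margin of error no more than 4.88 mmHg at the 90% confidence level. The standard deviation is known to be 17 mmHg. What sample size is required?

33

For a mean, the margin of error is E = z·σ/√n, so n = (zσ/E)².
At 90% confidence, z = 1.645.
n = (1.645 × 17 / 4.88)² = 32.84
Round up: n = 33.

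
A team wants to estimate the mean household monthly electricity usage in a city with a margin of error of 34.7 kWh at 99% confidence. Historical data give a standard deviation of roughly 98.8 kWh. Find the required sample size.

For a mean, the margin of error is E = z·σ/√n, so n = (zσ/E)².
At 99% confidence, z = 2.576.
n = (2.576 × 98.8 / 34.7)² = 53.80
Round up: n = 54.

54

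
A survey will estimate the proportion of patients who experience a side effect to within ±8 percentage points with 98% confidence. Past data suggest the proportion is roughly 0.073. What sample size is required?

For a proportion with margin E = 0.08 at 98% confidence, z = 2.326.
n = p̂(1−p̂)(z/E)² = 0.073 × 0.927 × (2.326/0.08)² = 57.21
Round up: n = 58.

58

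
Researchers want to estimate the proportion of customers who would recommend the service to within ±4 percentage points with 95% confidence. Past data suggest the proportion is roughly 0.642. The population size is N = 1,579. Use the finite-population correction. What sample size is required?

For a proportion with margin E = 0.04 at 95% confidence, z = 1.960.
n = p̂(1−p̂)(z/E)² = 0.642 × 0.358 × (1.960/0.04)² = 551.84 — call this n₀.
Finite-population correction with N = 1,579: n = n₀ / (1 + (n₀−1)/N) = 551.84 / 1.349 = 409.07
Round up: n = 410.

410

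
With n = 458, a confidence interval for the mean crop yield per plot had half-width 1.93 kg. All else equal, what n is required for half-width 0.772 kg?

Margin of error scales as 1/√n, so n₂ = n₁·(E₁/E₂)².
n₂ = 458 × (1.93/0.772)² = 458 × 6.25 = 2862.50
Round up: n₂ = 2863.

n = 2863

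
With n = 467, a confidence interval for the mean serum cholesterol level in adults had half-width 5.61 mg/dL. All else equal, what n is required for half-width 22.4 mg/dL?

Margin of error scales as 1/√n, so n₂ = n₁·(E₁/E₂)².
n₂ = 467 × (5.61/22.4)² = 467 × 0.06272 = 29.29
Round up: n₂ = 30.

n = 30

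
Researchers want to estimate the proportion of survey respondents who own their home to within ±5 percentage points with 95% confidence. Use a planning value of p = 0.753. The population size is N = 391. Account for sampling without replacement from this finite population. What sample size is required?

166

For a proportion with margin E = 0.05 at 95% confidence, z = 1.960.
n = p̂(1−p̂)(z/E)² = 0.753 × 0.247 × (1.960/0.05)² = 285.80 — call this n₀.
Finite-population correction with N = 391: n = n₀ / (1 + (n₀−1)/N) = 285.80 / 1.728 = 165.39
Round up: n = 166.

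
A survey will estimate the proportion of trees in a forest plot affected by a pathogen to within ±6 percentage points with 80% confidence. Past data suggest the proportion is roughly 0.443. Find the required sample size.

n = 113

For a proportion with margin E = 0.06 at 80% confidence, z = 1.282.
n = p̂(1−p̂)(z/E)² = 0.443 × 0.557 × (1.282/0.06)² = 112.65
Round up: n = 113.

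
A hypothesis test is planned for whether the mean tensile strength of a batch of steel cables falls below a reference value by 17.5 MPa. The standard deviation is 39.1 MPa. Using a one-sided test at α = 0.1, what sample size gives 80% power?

n = 23

For a one-sample z-test, n = ((z_α + z_β)·σ/δ)².
z_α = 1.282 (one-sided α = 0.1); z_β = 0.842 (power 80% → β = 0.2).
n = (2.124 × 39.1 / 17.5)² = 22.52
Round up: n = 23.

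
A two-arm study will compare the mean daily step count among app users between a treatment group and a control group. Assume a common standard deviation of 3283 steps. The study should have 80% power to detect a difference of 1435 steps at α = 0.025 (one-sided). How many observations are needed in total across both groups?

For two equal groups, n per group = 2·((z_α + z_β)·σ/δ)².
z_α = 1.960; z_β = 0.842 (power 80%).
n = 2 × (2.802 × 3283 / 1435)² = 2 × 41.09 = 82.18
Round up: n = 83 per group.
Total across both groups: 2 × 83 = 166.

166 total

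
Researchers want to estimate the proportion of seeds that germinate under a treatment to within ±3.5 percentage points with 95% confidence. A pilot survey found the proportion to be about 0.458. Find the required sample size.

For a proportion with margin E = 0.035 at 95% confidence, z = 1.960.
n = p̂(1−p̂)(z/E)² = 0.458 × 0.542 × (1.960/0.035)² = 778.47
Round up: n = 779.

779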